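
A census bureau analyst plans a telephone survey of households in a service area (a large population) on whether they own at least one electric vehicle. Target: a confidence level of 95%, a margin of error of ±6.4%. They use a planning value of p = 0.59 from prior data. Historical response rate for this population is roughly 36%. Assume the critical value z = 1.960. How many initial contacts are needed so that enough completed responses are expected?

631

Completed interviews needed: n₀ = 1.960² × 0.2419 / 0.064² ≈ 226.88 → 227.
At a 36% response rate, contacts needed = 227 / 0.36 ≈ 630.56 → 631.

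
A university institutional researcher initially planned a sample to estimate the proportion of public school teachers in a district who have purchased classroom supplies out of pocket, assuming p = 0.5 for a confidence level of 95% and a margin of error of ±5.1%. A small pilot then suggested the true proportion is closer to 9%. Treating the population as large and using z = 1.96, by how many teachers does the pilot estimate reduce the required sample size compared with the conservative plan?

Conservative (p = 0.5): n = 1.96² × 0.25 / 0.051² ≈ 369.24 → 370.
Using p = 0.09: p(1−p) = 0.0819, so n = 1.96² × 0.0819 / 0.051² ≈ 120.96 → 121.
Reduction: 370 − 121 = 249.

249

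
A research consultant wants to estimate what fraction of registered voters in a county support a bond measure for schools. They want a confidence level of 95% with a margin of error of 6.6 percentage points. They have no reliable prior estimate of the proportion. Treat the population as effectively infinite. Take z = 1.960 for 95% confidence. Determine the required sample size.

With no prior estimate, use p = 0.5, giving p(1−p) = 0.25.
n = z²·p(1−p)/E² = 1.960² × 0.2500 / 0.066² = 3.8416 × 0.2500 / 0.004356 ≈ 220.48.
Rounding up gives n = 221.

221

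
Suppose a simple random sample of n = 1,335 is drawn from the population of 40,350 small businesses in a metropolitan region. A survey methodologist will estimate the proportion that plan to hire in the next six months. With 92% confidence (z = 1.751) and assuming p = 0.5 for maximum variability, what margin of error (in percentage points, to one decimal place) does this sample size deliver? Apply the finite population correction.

Finite-population factor: (N−n)/(N−1) = (40350−1335)/(40350−1) = 0.9669.
SE(p̂) = √[p(1−p)/n · (N−n)/(N−1)] = √[0.2500/1335 × 0.9669] = 0.01346.
E = z × SE = 1.751 × 0.01346 = 0.02356 ≈ 2.4 percentage points.

2.4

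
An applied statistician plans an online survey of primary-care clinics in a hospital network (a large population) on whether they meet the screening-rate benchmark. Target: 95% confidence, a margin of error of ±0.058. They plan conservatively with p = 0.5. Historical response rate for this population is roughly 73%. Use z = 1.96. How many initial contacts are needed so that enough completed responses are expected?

Completed interviews needed: n₀ = 1.96² × 0.2500 / 0.058² ≈ 285.49 → 286.
At a 73% response rate, contacts needed = 286 / 0.73 ≈ 391.78 → 392.

392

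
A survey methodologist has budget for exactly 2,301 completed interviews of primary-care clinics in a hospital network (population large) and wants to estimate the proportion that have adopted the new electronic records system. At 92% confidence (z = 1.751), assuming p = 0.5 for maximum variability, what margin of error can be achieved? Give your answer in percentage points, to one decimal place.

SE(p̂) = √[p(1−p)/n] = √[0.2500/2301] = 0.01042.
E = z × SE = 1.751 × 0.01042 = 0.01825, or 1.8 percentage points.

1.8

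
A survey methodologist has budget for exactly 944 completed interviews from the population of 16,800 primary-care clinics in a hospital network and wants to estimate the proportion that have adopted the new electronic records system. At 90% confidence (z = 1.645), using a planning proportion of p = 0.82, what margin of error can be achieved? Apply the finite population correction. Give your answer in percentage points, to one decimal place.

Finite-population factor: (N−n)/(N−1) = (16800−944)/(16800−1) = 0.9439.
SE(p̂) = √[p(1−p)/n · (N−n)/(N−1)] = √[0.1476/944 × 0.9439] = 0.01215.
E = z × SE = 1.645 × 0.01215 = 0.01998 ≈ 2.0 percentage points.

2.0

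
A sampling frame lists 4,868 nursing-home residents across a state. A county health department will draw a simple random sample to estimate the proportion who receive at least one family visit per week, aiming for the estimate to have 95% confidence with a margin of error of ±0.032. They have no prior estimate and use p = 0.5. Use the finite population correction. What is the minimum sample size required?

787

For 95% confidence, z = 1.96.
Unadjusted: n₀ = 1.96² × 0.50 × 0.50 / 0.032² ≈ 937.89, so n₀ = 938.
Finite population correction with N = 4,868: n = n₀ / (1 + (n₀−1)/N) = 938 / (1 + 937/4868) = 938 / 1.1925 ≈ 786.60.
Rounding up, n = 787.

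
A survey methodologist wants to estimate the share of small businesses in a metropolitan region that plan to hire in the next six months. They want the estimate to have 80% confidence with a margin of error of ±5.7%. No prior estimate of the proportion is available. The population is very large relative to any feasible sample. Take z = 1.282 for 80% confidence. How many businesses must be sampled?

127

With no prior estimate, use p = 0.5, giving p(1−p) = 0.25.
n = z²·p(1−p)/E² = 1.282² × 0.2500 / 0.057² = 1.6435 × 0.2500 / 0.003249 ≈ 126.46.
Rounding up gives n = 127.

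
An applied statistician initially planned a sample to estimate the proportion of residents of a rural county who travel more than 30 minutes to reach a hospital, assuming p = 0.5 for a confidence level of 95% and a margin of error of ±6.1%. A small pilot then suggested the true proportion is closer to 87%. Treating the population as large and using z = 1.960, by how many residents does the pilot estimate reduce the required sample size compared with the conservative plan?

Conservative (p = 0.5): n = 1.960² × 0.25 / 0.061² ≈ 258.10 → 259.
Using p = 0.87: p(1−p) = 0.1131, so n = 1.960² × 0.1131 / 0.061² ≈ 116.77 → 117.
Reduction: 259 − 117 = 142.

142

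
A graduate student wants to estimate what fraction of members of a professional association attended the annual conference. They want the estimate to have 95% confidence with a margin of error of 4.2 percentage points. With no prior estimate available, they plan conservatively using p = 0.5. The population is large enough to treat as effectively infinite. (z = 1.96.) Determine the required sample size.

With p = 0.5, p(1−p) = 0.25.
n = z²·p(1−p)/E² = 1.96² × 0.2500 / 0.042² = 3.8416 × 0.2500 / 0.001764 ≈ 544.44.
Rounding up gives n = 545.

545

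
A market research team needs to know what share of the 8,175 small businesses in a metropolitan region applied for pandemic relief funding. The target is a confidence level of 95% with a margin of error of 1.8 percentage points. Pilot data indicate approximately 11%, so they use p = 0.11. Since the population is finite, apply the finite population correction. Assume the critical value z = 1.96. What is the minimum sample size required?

1017

Unadjusted: n₀ = 1.96² × 0.11 × 0.89 / 0.018² ≈ 1160.78, so n₀ = 1161.
Finite population correction with N = 8,175: n = n₀ / (1 + (n₀−1)/N) = 1161 / (1 + 1160/8175) = 1161 / 1.1419 ≈ 1016.73.
Rounding up, n = 1017.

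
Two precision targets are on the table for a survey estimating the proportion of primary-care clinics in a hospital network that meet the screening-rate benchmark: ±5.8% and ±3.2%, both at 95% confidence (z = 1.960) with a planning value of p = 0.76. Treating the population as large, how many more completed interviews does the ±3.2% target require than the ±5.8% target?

476

At ±5.8%: n = 1.960² × 0.1824 / 0.058² ≈ 208.30 → 209.
At ±3.2%: n = 1.960² × 0.1824 / 0.032² ≈ 684.28 → 685.
Additional respondents: 685 − 209 = 476.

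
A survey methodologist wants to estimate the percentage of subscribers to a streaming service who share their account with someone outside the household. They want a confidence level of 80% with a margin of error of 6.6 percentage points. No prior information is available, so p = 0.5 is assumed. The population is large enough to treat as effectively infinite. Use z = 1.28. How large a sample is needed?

95

With p = 0.5, p(1−p) = 0.25.
n = z²·p(1−p)/E² = 1.28² × 0.2500 / 0.066² = 1.6384 × 0.2500 / 0.004356 ≈ 94.03.
Rounding up gives n = 95.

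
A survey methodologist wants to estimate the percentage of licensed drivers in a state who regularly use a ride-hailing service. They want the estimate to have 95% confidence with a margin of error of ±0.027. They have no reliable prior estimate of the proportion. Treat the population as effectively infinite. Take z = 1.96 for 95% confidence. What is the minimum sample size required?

1318

With no prior estimate, use p = 0.5, giving p(1−p) = 0.25.
n = z²·p(1−p)/E² = 1.96² × 0.2500 / 0.027² = 3.8416 × 0.2500 / 0.000729 ≈ 1317.42.
Rounding up gives n = 1318.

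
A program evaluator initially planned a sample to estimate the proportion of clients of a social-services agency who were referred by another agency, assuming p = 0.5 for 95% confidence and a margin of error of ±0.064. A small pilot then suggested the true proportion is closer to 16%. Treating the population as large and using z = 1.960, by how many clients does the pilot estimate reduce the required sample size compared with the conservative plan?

Conservative (p = 0.5): n = 1.960² × 0.25 / 0.064² ≈ 234.47 → 235.
Using p = 0.16: p(1−p) = 0.1344, so n = 1.960² × 0.1344 / 0.064² ≈ 126.05 → 127.
Reduction: 235 − 127 = 108.

108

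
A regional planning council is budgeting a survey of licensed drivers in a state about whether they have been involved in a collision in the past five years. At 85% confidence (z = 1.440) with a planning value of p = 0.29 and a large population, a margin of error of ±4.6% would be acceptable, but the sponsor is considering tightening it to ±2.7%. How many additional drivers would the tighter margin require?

At ±4.6%: n = 1.440² × 0.2059 / 0.046² ≈ 201.77 → 202.
At ±2.7%: n = 1.440² × 0.2059 / 0.027² ≈ 585.67 → 586.
Additional respondents: 586 − 202 = 384.

384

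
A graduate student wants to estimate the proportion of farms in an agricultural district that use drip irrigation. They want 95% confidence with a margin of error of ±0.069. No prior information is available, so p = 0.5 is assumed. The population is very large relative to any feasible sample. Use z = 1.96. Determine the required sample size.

202

With p = 0.5, p(1−p) = 0.25.
n = z²·p(1−p)/E² = 1.96² × 0.2500 / 0.069² = 3.8416 × 0.2500 / 0.004761 ≈ 201.72.
Rounding up gives n = 202.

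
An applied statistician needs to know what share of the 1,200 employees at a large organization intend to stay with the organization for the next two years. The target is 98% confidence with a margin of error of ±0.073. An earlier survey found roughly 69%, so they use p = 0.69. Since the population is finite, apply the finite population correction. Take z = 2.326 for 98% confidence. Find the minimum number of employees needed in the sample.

185

Unadjusted: n₀ = 2.326² × 0.69 × 0.31 / 0.073² ≈ 217.16, so n₀ = 218.
Finite population correction with N = 1,200: n = n₀ / (1 + (n₀−1)/N) = 218 / (1 + 217/1200) = 218 / 1.1808 ≈ 184.62.
Rounding up, n = 185.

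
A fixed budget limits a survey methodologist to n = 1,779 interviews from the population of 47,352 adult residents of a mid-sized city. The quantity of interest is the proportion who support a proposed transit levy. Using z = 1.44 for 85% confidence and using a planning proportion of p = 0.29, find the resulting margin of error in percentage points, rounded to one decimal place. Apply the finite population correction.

1.5

Finite-population factor: (N−n)/(N−1) = (47352−1779)/(47352−1) = 0.9625.
SE(p̂) = √[p(1−p)/n · (N−n)/(N−1)] = √[0.2059/1779 × 0.9625] = 0.01055.
E = z × SE = 1.44 × 0.01055 = 0.01520 ≈ 1.5 percentage points.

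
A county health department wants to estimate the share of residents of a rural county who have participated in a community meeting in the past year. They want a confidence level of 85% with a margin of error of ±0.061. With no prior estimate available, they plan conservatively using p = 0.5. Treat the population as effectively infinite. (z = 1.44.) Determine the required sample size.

With p = 0.5, p(1−p) = 0.25.
n = z²·p(1−p)/E² = 1.44² × 0.2500 / 0.061² = 2.0736 × 0.2500 / 0.003721 ≈ 139.32.
Rounding up gives n = 140.

140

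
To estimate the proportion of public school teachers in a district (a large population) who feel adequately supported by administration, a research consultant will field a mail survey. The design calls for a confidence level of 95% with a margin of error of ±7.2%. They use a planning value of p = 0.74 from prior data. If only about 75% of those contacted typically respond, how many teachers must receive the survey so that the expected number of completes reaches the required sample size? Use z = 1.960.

191

Completed interviews needed: n₀ = 1.960² × 0.1924 / 0.072² ≈ 142.58 → 143.
At a 75% response rate, contacts needed = 143 / 0.75 ≈ 190.67 → 191.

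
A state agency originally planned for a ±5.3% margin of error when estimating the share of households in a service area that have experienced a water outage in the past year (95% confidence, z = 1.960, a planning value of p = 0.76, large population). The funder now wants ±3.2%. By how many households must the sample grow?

At ±5.3%: n = 1.960² × 0.1824 / 0.053² ≈ 249.45 → 250.
At ±3.2%: n = 1.960² × 0.1824 / 0.032² ≈ 684.28 → 685.
Additional respondents: 685 − 250 = 435.

435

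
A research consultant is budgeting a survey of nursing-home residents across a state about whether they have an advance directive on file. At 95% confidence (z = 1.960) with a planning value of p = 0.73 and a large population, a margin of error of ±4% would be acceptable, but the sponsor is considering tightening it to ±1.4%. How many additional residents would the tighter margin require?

3390

At ±4%: n = 1.960² × 0.1971 / 0.040² ≈ 473.24 → 474.
At ±1.4%: n = 1.960² × 0.1971 / 0.014² ≈ 3863.16 → 3864.
Additional respondents: 3864 − 474 = 3390.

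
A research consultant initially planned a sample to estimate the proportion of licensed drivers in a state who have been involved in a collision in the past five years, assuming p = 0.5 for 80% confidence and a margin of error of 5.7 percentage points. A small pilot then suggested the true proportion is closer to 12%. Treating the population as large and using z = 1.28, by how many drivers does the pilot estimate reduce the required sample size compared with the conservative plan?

73

Conservative (p = 0.5): n = 1.28² × 0.25 / 0.057² ≈ 126.07 → 127.
Using p = 0.12: p(1−p) = 0.1056, so n = 1.28² × 0.1056 / 0.057² ≈ 53.25 → 54.
Reduction: 127 − 54 = 73.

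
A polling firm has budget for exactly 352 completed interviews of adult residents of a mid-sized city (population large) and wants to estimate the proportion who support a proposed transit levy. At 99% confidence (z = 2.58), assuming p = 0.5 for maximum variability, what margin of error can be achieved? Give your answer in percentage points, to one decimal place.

SE(p̂) = √[p(1−p)/n] = √[0.2500/352] = 0.02665.
E = z × SE = 2.58 × 0.02665 = 0.06876, or 6.9 percentage points.

6.9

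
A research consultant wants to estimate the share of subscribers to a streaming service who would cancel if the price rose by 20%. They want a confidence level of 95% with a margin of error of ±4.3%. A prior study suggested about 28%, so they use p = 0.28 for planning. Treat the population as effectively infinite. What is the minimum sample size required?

419

For 95% confidence, z = 1.96.
With p = 0.28, p(1−p) = 0.2016.
n = z²·p(1−p)/E² = 1.96² × 0.2016 / 0.043² = 3.8416 × 0.2016 / 0.001849 ≈ 418.86.
Rounding up gives n = 419.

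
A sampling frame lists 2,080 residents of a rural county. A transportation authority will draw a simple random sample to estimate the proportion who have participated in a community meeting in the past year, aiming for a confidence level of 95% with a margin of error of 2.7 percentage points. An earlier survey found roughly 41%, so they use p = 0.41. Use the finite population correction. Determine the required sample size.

For 95% confidence, z = 1.960.
Unadjusted: n₀ = 1.960² × 0.41 × 0.59 / 0.027² ≈ 1274.74, so n₀ = 1275.
Finite population correction with N = 2,080: n = n₀ / (1 + (n₀−1)/N) = 1275 / (1 + 1274/2080) = 1275 / 1.6125 ≈ 790.70.
Rounding up, n = 791.

791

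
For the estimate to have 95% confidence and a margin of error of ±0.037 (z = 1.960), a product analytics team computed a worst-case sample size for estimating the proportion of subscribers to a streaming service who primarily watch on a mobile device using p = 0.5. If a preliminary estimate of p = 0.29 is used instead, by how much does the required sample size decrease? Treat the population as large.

Conservative (p = 0.5): n = 1.960² × 0.25 / 0.037² ≈ 701.53 → 702.
Using p = 0.29: p(1−p) = 0.2059, so n = 1.960² × 0.2059 / 0.037² ≈ 577.78 → 578.
Reduction: 702 − 578 = 124.

124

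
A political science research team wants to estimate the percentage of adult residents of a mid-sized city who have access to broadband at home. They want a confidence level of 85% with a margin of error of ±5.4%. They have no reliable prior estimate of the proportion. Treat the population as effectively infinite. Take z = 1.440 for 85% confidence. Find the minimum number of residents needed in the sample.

With no prior estimate, use p = 0.5, giving p(1−p) = 0.25.
n = z²·p(1−p)/E² = 1.440² × 0.2500 / 0.054² = 2.0736 × 0.2500 / 0.002916 ≈ 177.78.
Rounding up gives n = 178.

178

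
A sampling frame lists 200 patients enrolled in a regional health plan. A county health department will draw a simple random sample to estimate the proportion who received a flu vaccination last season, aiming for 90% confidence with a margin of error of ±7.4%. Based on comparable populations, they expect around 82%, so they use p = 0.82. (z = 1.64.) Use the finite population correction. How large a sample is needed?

54

Unadjusted: n₀ = 1.64² × 0.82 × 0.18 / 0.074² ≈ 72.50, so n₀ = 73.
Finite population correction with N = 200: n = n₀ / (1 + (n₀−1)/N) = 73 / (1 + 72/200) = 73 / 1.3600 ≈ 53.68.
Rounding up, n = 54.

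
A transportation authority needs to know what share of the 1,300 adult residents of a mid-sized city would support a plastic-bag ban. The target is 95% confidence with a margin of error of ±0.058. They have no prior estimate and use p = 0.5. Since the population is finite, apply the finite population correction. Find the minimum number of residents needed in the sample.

For 95% confidence, z = 1.960.
Unadjusted: n₀ = 1.960² × 0.50 × 0.50 / 0.058² ≈ 285.49, so n₀ = 286.
Finite population correction with N = 1,300: n = n₀ / (1 + (n₀−1)/N) = 286 / (1 + 285/1300) = 286 / 1.2192 ≈ 234.57.
Rounding up, n = 235.

235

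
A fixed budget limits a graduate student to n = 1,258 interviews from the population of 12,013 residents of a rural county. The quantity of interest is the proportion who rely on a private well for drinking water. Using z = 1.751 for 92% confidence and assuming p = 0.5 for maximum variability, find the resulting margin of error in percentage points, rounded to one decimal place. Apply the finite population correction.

2.3

Finite-population factor: (N−n)/(N−1) = (12013−1258)/(12013−1) = 0.8954.
SE(p̂) = √[p(1−p)/n · (N−n)/(N−1)] = √[0.2500/1258 × 0.8954] = 0.01334.
E = z × SE = 1.751 × 0.01334 = 0.02336 ≈ 2.3 percentage points.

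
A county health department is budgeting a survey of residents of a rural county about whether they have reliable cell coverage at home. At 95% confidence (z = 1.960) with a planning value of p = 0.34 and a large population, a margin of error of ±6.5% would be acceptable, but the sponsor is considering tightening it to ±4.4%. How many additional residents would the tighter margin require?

At ±6.5%: n = 1.960² × 0.2244 / 0.065² ≈ 204.04 → 205.
At ±4.4%: n = 1.960² × 0.2244 / 0.044² ≈ 445.28 → 446.
Additional respondents: 446 − 205 = 241.

241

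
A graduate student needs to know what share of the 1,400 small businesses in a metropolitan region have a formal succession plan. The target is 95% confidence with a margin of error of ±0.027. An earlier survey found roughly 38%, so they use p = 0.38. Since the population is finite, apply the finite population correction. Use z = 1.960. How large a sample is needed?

Unadjusted: n₀ = 1.960² × 0.38 × 0.62 / 0.027² ≈ 1241.54, so n₀ = 1242.
Finite population correction with N = 1,400: n = n₀ / (1 + (n₀−1)/N) = 1242 / (1 + 1241/1400) = 1242 / 1.8864 ≈ 658.39.
Rounding up, n = 659.

659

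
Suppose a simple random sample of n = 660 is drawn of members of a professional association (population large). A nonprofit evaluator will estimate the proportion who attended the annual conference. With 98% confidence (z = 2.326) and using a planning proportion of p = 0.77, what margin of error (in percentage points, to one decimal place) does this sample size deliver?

SE(p̂) = √[p(1−p)/n] = √[0.1771/660] = 0.01638.
E = z × SE = 2.326 × 0.01638 = 0.03810, or 3.8 percentage points.

3.8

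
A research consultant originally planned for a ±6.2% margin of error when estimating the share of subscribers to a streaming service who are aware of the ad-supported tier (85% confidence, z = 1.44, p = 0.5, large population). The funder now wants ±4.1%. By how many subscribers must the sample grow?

174

At ±6.2%: n = 1.44² × 0.2500 / 0.062² ≈ 134.86 → 135.
At ±4.1%: n = 1.44² × 0.2500 / 0.041² ≈ 308.39 → 309.
Additional respondents: 309 − 135 = 174.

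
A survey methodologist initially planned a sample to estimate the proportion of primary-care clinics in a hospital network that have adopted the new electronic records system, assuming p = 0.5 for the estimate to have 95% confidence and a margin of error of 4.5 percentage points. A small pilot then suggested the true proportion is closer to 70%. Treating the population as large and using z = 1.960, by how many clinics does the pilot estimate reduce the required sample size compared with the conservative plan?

76

Conservative (p = 0.5): n = 1.960² × 0.25 / 0.045² ≈ 474.27 → 475.
Using p = 0.70: p(1−p) = 0.2100, so n = 1.960² × 0.2100 / 0.045² ≈ 398.39 → 399.
Reduction: 475 − 399 = 76.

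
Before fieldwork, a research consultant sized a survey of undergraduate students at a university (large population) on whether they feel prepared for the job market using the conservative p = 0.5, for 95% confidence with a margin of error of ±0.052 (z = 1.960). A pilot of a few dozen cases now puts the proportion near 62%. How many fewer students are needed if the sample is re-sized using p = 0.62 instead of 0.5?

21

Conservative (p = 0.5): n = 1.960² × 0.25 / 0.052² ≈ 355.18 → 356.
Using p = 0.62: p(1−p) = 0.2356, so n = 1.960² × 0.2356 / 0.052² ≈ 334.72 → 335.
Reduction: 356 − 335 = 21.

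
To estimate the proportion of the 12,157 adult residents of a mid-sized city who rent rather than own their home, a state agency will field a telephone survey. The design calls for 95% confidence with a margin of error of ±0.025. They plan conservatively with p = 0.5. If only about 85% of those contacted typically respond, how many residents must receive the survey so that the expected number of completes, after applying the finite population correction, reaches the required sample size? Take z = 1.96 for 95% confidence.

1606

Completed interviews needed (unadjusted): n₀ = 1.96² × 0.2500 / 0.025² ≈ 1536.64 → 1537.
FPC for N = 12,157: n = 1537 / (1 + 1536/12157) = 1537 / 1.1263 ≈ 1364.59 → 1365.
At an 85% response rate, contacts needed = 1365 / 0.85 ≈ 1605.88 → 1606.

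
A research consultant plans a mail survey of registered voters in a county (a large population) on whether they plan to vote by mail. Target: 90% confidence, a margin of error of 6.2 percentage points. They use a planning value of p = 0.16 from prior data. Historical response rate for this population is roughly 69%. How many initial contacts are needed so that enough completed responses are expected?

138

For 90% confidence, z = 1.645.
Completed interviews needed: n₀ = 1.645² × 0.1344 / 0.062² ≈ 94.61 → 95.
At a 69% response rate, contacts needed = 95 / 0.69 ≈ 137.68 → 138.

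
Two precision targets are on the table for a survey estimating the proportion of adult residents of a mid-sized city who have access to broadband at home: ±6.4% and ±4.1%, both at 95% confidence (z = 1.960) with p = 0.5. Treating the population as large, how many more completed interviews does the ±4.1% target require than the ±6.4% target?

At ±6.4%: n = 1.960² × 0.2500 / 0.064² ≈ 234.47 → 235.
At ±4.1%: n = 1.960² × 0.2500 / 0.041² ≈ 571.33 → 572.
Additional respondents: 572 − 235 = 337.

337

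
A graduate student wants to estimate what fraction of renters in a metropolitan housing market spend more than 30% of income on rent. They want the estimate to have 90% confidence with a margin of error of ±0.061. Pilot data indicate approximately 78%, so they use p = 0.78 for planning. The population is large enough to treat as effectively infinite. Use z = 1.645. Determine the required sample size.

125

With p = 0.78, p(1−p) = 0.1716.
n = z²·p(1−p)/E² = 1.645² × 0.1716 / 0.061² = 2.7060 × 0.1716 / 0.003721 ≈ 124.79.
Rounding up gives n = 125.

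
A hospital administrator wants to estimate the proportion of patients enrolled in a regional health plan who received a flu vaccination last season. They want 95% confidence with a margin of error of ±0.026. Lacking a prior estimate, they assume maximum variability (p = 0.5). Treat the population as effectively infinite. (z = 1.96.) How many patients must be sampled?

1421

With p = 0.5, p(1−p) = 0.25.
n = z²·p(1−p)/E² = 1.96² × 0.2500 / 0.026² = 3.8416 × 0.2500 / 0.000676 ≈ 1420.71.
Rounding up gives n = 1421.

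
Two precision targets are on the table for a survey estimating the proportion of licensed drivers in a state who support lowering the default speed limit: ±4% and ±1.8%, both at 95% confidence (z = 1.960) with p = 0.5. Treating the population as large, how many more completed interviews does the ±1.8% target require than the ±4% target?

2364

At ±4%: n = 1.960² × 0.2500 / 0.040² ≈ 600.25 → 601.
At ±1.8%: n = 1.960² × 0.2500 / 0.018² ≈ 2964.20 → 2965.
Additional respondents: 2965 − 601 = 2364.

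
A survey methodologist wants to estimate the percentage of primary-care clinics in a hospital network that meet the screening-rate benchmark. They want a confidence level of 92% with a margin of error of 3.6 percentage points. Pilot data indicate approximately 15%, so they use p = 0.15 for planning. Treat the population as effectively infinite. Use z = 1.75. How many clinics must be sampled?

302

With p = 0.15, p(1−p) = 0.1275.
n = z²·p(1−p)/E² = 1.75² × 0.1275 / 0.036² = 3.0625 × 0.1275 / 0.001296 ≈ 301.29.
Rounding up gives n = 302.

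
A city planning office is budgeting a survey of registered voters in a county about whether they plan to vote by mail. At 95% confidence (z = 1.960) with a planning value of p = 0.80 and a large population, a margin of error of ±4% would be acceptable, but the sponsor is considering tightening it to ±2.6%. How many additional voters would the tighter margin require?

At ±4%: n = 1.960² × 0.1600 / 0.040² ≈ 384.16 → 385.
At ±2.6%: n = 1.960² × 0.1600 / 0.026² ≈ 909.25 → 910.
Additional respondents: 910 − 385 = 525.

525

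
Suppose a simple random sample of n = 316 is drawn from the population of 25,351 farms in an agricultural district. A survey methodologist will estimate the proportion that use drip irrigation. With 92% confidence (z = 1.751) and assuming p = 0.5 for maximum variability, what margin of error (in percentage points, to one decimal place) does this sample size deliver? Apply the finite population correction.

Finite-population factor: (N−n)/(N−1) = (25351−316)/(25351−1) = 0.9876.
SE(p̂) = √[p(1−p)/n · (N−n)/(N−1)] = √[0.2500/316 × 0.9876] = 0.02795.
E = z × SE = 1.751 × 0.02795 = 0.04894 ≈ 4.9 percentage points.

4.9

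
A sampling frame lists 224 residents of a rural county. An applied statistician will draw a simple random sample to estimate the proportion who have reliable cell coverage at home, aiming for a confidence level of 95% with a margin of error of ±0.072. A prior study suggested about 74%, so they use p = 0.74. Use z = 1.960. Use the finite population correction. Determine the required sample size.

Unadjusted: n₀ = 1.960² × 0.74 × 0.26 / 0.072² ≈ 142.58, so n₀ = 143.
Finite population correction with N = 224: n = n₀ / (1 + (n₀−1)/N) = 143 / (1 + 142/224) = 143 / 1.6339 ≈ 87.52.
Rounding up, n = 88.

88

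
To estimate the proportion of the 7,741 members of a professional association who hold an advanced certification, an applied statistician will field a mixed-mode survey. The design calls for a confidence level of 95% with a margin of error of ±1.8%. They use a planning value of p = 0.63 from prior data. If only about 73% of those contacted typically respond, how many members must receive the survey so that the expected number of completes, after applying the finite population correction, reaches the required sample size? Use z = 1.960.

2791

Completed interviews needed (unadjusted): n₀ = 1.960² × 0.2331 / 0.018² ≈ 2763.82 → 2764.
FPC for N = 7,741: n = 2764 / (1 + 2763/7741) = 2764 / 1.3569 ≈ 2036.95 → 2037.
At a 73% response rate, contacts needed = 2037 / 0.73 ≈ 2790.41 → 2791.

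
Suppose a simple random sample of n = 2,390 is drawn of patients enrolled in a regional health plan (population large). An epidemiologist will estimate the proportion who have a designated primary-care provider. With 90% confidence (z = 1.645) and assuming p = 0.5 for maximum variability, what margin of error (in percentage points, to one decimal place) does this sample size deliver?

1.7

SE(p̂) = √[p(1−p)/n] = √[0.2500/2390] = 0.01023.
E = z × SE = 1.645 × 0.01023 = 0.01682, or 1.7 percentage points.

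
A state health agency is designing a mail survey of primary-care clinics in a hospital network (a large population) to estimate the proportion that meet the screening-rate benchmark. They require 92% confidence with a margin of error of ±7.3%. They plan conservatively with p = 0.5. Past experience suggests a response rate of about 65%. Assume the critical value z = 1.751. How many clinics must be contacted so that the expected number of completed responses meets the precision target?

222

Completed interviews needed: n₀ = 1.751² × 0.2500 / 0.073² ≈ 143.84 → 144.
At a 65% response rate, contacts needed = 144 / 0.65 ≈ 221.54 → 222.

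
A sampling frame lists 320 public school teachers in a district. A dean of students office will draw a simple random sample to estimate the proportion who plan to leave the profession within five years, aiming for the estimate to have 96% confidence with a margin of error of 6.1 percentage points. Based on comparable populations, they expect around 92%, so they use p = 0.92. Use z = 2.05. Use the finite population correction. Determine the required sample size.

67

Unadjusted: n₀ = 2.05² × 0.92 × 0.08 / 0.061² ≈ 83.12, so n₀ = 84.
Finite population correction with N = 320: n = n₀ / (1 + (n₀−1)/N) = 84 / (1 + 83/320) = 84 / 1.2594 ≈ 66.70.
Rounding up, n = 67.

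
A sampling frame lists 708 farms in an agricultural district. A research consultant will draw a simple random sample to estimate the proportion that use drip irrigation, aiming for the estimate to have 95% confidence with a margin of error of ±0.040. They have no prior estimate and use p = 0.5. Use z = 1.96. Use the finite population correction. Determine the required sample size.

326

Unadjusted: n₀ = 1.96² × 0.50 × 0.50 / 0.040² ≈ 600.25, so n₀ = 601.
Finite population correction with N = 708: n = n₀ / (1 + (n₀−1)/N) = 601 / (1 + 600/708) = 601 / 1.8475 ≈ 325.31.
Rounding up, n = 326.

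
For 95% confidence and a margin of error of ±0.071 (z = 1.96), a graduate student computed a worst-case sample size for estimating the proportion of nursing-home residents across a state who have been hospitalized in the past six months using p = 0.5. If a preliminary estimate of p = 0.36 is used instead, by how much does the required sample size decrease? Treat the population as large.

15

Conservative (p = 0.5): n = 1.96² × 0.25 / 0.071² ≈ 190.52 → 191.
Using p = 0.36: p(1−p) = 0.2304, so n = 1.96² × 0.2304 / 0.071² ≈ 175.58 → 176.
Reduction: 191 − 176 = 15.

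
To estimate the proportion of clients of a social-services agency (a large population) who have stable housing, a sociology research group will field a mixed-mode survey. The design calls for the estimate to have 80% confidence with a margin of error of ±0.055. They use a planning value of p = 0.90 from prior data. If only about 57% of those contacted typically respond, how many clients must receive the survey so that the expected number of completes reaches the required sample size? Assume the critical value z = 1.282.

86

Completed interviews needed: n₀ = 1.282² × 0.0900 / 0.055² ≈ 48.90 → 49.
At a 57% response rate, contacts needed = 49 / 0.57 ≈ 85.96 → 86.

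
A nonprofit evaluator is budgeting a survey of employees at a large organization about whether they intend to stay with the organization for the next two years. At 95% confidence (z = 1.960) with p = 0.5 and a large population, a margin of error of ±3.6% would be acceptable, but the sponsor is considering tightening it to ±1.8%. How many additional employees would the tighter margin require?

At ±3.6%: n = 1.960² × 0.2500 / 0.036² ≈ 741.05 → 742.
At ±1.8%: n = 1.960² × 0.2500 / 0.018² ≈ 2964.20 → 2965.
Additional respondents: 2965 − 742 = 2223.

2223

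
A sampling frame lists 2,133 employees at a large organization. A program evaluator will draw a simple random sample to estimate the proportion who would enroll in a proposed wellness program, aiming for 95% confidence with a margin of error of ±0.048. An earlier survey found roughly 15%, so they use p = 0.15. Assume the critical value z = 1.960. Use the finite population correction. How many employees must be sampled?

Unadjusted: n₀ = 1.960² × 0.15 × 0.85 / 0.048² ≈ 212.59, so n₀ = 213.
Finite population correction with N = 2,133: n = n₀ / (1 + (n₀−1)/N) = 213 / (1 + 212/2133) = 213 / 1.0994 ≈ 193.74.
Rounding up, n = 194.

194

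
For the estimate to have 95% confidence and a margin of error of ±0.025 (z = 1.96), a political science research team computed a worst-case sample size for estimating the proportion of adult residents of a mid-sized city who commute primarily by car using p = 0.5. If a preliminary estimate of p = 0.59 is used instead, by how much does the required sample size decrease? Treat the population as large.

50

Conservative (p = 0.5): n = 1.96² × 0.25 / 0.025² ≈ 1536.64 → 1537.
Using p = 0.59: p(1−p) = 0.2419, so n = 1.96² × 0.2419 / 0.025² ≈ 1486.85 → 1487.
Reduction: 1537 − 1487 = 50.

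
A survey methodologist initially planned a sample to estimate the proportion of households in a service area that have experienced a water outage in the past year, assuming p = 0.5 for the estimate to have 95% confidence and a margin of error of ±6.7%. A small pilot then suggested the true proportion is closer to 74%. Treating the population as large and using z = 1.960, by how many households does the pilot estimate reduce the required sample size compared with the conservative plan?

49

Conservative (p = 0.5): n = 1.960² × 0.25 / 0.067² ≈ 213.95 → 214.
Using p = 0.74: p(1−p) = 0.1924, so n = 1.960² × 0.1924 / 0.067² ≈ 164.65 → 165.
Reduction: 214 − 165 = 49.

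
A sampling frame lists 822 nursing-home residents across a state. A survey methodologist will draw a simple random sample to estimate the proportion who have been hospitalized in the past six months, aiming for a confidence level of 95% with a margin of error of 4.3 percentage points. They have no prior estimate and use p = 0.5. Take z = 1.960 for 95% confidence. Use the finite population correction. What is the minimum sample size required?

319

Unadjusted: n₀ = 1.960² × 0.50 × 0.50 / 0.043² ≈ 519.42, so n₀ = 520.
Finite population correction with N = 822: n = n₀ / (1 + (n₀−1)/N) = 520 / (1 + 519/822) = 520 / 1.6314 ≈ 318.75.
Rounding up, n = 319.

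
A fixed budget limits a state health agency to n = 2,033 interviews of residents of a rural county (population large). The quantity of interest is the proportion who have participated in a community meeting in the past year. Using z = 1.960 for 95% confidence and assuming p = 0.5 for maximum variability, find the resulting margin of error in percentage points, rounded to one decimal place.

2.2

SE(p̂) = √[p(1−p)/n] = √[0.2500/2033] = 0.01109.
E = z × SE = 1.960 × 0.01109 = 0.02173, or 2.2 percentage points.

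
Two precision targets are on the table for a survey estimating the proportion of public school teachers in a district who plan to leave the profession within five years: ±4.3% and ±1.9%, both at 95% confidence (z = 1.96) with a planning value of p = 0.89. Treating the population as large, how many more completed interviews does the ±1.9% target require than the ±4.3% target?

At ±4.3%: n = 1.96² × 0.0979 / 0.043² ≈ 203.40 → 204.
At ±1.9%: n = 1.96² × 0.0979 / 0.019² ≈ 1041.81 → 1042.
Additional respondents: 1042 − 204 = 838.

838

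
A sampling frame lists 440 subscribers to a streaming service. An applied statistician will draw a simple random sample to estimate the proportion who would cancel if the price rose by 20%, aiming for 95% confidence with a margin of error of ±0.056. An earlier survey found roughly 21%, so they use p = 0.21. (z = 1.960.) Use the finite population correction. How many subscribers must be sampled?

140

Unadjusted: n₀ = 1.960² × 0.21 × 0.79 / 0.056² ≈ 203.23, so n₀ = 204.
Finite population correction with N = 440: n = n₀ / (1 + (n₀−1)/N) = 204 / (1 + 203/440) = 204 / 1.4614 ≈ 139.60.
Rounding up, n = 140.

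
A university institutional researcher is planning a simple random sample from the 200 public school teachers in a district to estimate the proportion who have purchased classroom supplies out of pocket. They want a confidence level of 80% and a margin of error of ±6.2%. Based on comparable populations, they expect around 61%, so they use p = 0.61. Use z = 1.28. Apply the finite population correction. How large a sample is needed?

68

Unadjusted: n₀ = 1.28² × 0.61 × 0.39 / 0.062² ≈ 101.40, so n₀ = 102.
Finite population correction with N = 200: n = n₀ / (1 + (n₀−1)/N) = 102 / (1 + 101/200) = 102 / 1.5050 ≈ 67.77.
Rounding up, n = 68.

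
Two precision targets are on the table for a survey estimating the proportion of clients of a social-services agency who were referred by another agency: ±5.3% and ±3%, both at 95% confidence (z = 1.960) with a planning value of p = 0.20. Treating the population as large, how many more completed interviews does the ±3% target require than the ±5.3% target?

At ±5.3%: n = 1.960² × 0.1600 / 0.053² ≈ 218.82 → 219.
At ±3%: n = 1.960² × 0.1600 / 0.030² ≈ 682.95 → 683.
Additional respondents: 683 − 219 = 464.

464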